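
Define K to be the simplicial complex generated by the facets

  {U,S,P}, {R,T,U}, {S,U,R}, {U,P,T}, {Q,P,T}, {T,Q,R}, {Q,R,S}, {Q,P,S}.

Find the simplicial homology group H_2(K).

H_2 = Z.

K has 6 vertices, 12 edges, 8 triangles.
rank ∂_2 = 7, rank ∂_3 = 0 ⇒ b_2 = 8 − 7 − 0 = 1. So H_2 = Z.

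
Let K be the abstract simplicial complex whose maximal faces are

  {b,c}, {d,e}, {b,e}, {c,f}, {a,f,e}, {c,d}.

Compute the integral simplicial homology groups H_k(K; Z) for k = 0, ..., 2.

Take the total order a < b < c < d < e < f on the vertex set. Then K (dimension 2) consists of the simplices:

  0-simplices (6): a, b, c, d, e, f
  1-simplices (8): ae, af, bc, be, cd, cf, de, ef
  2-simplices (1): aef

so the chain groups are C_0 ≅ Z^6, C_1 ≅ Z^8, C_2 ≅ Z^1.

Boundary ∂_1: C_1 → C_0 sends each edge [p,q] (with p < q) to q − p. For instance
  ∂de = e − d.
This gives a 6×8 integer matrix of rank 5; reducing to Smith normal form yields diagonal entries (1,1,1,1,1).

∂_2: C_2 → C_1 acts by ∂[p,q,r] = [q,r] − [p,r] + [p,q]. For instance
  ∂aef = ef − af + ae.
This gives a 8×1 integer matrix of rank 1; reducing to Smith normal form yields diagonal entries (1).

Now H_k = ker ∂_k / im ∂_{k+1}, so:

  H_0: rank C_0 − rank ∂_1 = 6 − 5 = 1, and the invariant factors of ∂_1 are all 1, so H_0 = Z.
  H_1: rank ker ∂_1 − rank ∂_2 = (8 − 5) − 1 = 2, and the invariant factors of ∂_2 are all 1, so H_1 = Z^2.
  H_2: rank ker ∂_2 − rank ∂_3 = (1 − 1) − 0 = 0, and there is no ∂_3, so H_2 = 0.

H_0 = Z,  H_1 = Z^2,  H_2 = 0.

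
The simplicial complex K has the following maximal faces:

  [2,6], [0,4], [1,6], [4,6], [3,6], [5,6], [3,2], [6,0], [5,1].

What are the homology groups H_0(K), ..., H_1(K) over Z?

H_0 = Z,  H_1 = Z^3.

Order the vertices as 0 < 1 < 2 < 3 < 4 < 5 < 6. Listing each simplex with vertices in this order, K has dimension 1 with simplices:

  0-simplices (7): [0], [1], [2], [3], [4], [5], [6]
  1-simplices (9): [0,4], [0,6], [1,5], [1,6], [2,3], [2,6], [3,6], [4,6], [5,6]

Hence C_0 ≅ Z^7, C_1 ≅ Z^9.

∂_1: C_1 → C_0 sends each edge [p,q] (with p < q) to q − p.
This gives a 7×9 integer matrix of rank 6; reducing to Smith normal form yields diagonal entries (1,1,1,1,1,1).

From H_k ≅ ker(∂_k) / im(∂_{k+1}) we obtain:

  H_0: rank C_0 − rank ∂_1 = 7 − 6 = 1, and the invariant factors of ∂_1 are all 1, so H_0 ≅ Z.
  H_1: rank ker ∂_1 − rank ∂_2 = (9 − 6) − 0 = 3, and there is no ∂_2, so H_1 ≅ Z^3.

As a check, the Euler characteristic is 7 − 9 = -2, which agrees with 1 − 3 = -2.
(K is a triangulation of a wedge of 3 circles.)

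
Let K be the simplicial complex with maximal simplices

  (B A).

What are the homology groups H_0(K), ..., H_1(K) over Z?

H_0 ≅ Z,  H_1 = 0.

Order the vertices as A < B. Listing each simplex with vertices in this order, K has dimension 1 with simplices:

  0-simplices (2): A, B
  1-simplices (1): AB

Hence C_0 ≅ Z^2, C_1 ≅ Z^1.

∂_1: C_1 → C_0 maps an edge to its endpoints' difference, ∂[p,q] = q − p.
As a 2×1 matrix over Z this has rank 1, with invariant factors (1).

From H_k ≅ ker(∂_k) / im(∂_{k+1}) we obtain:

  H_0: rank C_0 − rank ∂_1 = 2 − 1 = 1, and the invariant factors of ∂_1 are all 1, so H_0 = Z.
  H_1: rank ker ∂_1 − rank ∂_2 = (1 − 1) − 0 = 0, and there is no ∂_2, so H_1 = 0.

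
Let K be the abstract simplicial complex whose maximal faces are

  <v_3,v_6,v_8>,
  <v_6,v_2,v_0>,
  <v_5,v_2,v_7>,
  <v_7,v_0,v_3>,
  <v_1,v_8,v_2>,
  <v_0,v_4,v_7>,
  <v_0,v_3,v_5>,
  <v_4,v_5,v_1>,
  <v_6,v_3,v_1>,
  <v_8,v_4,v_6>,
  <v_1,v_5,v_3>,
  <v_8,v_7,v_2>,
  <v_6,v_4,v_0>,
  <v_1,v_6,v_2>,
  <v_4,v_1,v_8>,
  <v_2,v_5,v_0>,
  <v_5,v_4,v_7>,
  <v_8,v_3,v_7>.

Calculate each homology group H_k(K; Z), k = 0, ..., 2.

H_0 ≅ Z,  H_1 ≅ Z ⊕ Z/2,  H_2 = 0.

Order the vertices as v_0 < v_1 < v_2 < v_3 < v_4 < v_5 < v_6 < v_7 < v_8. Listing each simplex with vertices in this order, K has dimension 2 with simplices:

  0-simplices (9): [v_0], [v_1], [v_2], [v_3], [v_4], [v_5], [v_6], [v_7], [v_8]
  1-simplices (27): (27 of them)
  2-simplices (18): (18 of them)

Hence C_0 ≅ Z^9, C_1 ≅ Z^27, C_2 ≅ Z^18.

∂_1: C_1 → C_0 sends each edge [p,q] (with p < q) to q − p. For instance
  ∂[v_0,v_4] = [v_4] − [v_0].
As a 9×27 matrix over Z this has rank 8, with invariant factors (1,1,1,1,1,1,1,1).

∂_2: C_2 → C_1 maps a triangle to the signed sum of its edges. For instance
  ∂[v_0,v_3,v_5] = [v_3,v_5] − [v_0,v_5] + [v_0,v_3],
  ∂[v_2,v_5,v_7] = [v_5,v_7] − [v_2,v_7] + [v_2,v_5].
The resulting 27×18 matrix has rank 18, and its Smith normal form has invariant factors (1,1,1,1,1,1,1,1,1,1,1,1,1,1,1,1,1,2).

Now H_k = ker ∂_k / im ∂_{k+1}, so:

  H_0: rank C_0 − rank ∂_1 = 9 − 8 = 1, and the invariant factors of ∂_1 are all 1, so H_0 = Z.
  H_1: rank ker ∂_1 − rank ∂_2 = (27 − 8) − 18 = 1, and ∂_2 has invariant factor 2 > 1, so H_1 = Z ⊕ Z/2.
  H_2: rank ker ∂_2 − rank ∂_3 = (18 − 18) − 0 = 0, and there is no ∂_3, so H_2 = 0.

As a check, the Euler characteristic is 9 − 27 + 18 = 0, which agrees with 1 − 1 + 0 = 0.
(K is a triangulation of the Klein bottle.)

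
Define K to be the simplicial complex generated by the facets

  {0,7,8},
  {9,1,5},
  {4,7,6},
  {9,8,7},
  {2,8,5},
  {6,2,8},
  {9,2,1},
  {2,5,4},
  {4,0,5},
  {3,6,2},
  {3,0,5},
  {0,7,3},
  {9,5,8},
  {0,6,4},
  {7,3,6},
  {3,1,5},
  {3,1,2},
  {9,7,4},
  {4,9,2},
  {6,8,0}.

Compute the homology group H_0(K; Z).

H_0 = Z.

K has 10 vertices, 30 edges, 20 triangles.
rank ∂_0 = 0, rank ∂_1 = 9 ⇒ b_0 = 10 − 0 − 9 = 1; all invariant factors of ∂_1 are 1 so no torsion. So H_0 = Z.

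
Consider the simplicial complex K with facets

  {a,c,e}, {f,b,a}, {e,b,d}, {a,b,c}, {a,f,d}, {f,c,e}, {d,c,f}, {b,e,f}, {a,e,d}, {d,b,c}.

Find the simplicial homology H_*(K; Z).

H_0 = Z,  H_1 = Z/2,  H_2 = 0.

We work with the vertex ordering a < b < c < d < e < f. The simplices of K, each written with vertices in increasing order, are:

  0-simplices (6): a, b, c, d, e, f
  1-simplices (15): ab, ac, ad, ae, af, bc, bd, be, bf, cd, ce, cf, de, df, ef
  2-simplices (10): abc, abf, ace, ade, adf, bcd, bde, bef, cdf, cef

Hence C_0 ≅ Z^6, C_1 ≅ Z^15, C_2 ≅ Z^10.

The boundary map ∂_1: C_1 → C_0 is given by ∂[p,q] = [q] − [p]. For instance
  ∂bf = f − b.
The resulting 6×15 matrix has rank 5, and its Smith normal form has invariant factors (1,1,1,1,1).

The boundary map ∂_2: C_2 → C_1 acts by ∂[p,q,r] = [q,r] − [p,r] + [p,q]. For instance
  ∂abc = bc − ac + ab,
  ∂bde = de − be + bd.
As a 15×10 matrix over Z this has rank 10, with invariant factors (1,1,1,1,1,1,1,1,1,2).

Now H_k = ker ∂_k / im ∂_{k+1}, so:

  H_0: rank C_0 − rank ∂_1 = 6 − 5 = 1, and the invariant factors of ∂_1 are all 1, so H_0 = Z.
  H_1: rank ker ∂_1 − rank ∂_2 = (15 − 5) − 10 = 0, and ∂_2 has invariant factor 2 > 1, so H_1 = Z/2.
  H_2: rank ker ∂_2 − rank ∂_3 = (10 − 10) − 0 = 0, and there is no ∂_3, so H_2 = 0.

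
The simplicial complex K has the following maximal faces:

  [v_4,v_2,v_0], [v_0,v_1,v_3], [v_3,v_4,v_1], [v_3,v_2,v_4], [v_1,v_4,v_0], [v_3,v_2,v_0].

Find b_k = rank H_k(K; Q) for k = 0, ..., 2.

Fix the vertex order v_0 < v_1 < v_2 < v_3 < v_4 and write every simplex with vertices in increasing order. Then dim K = 2 and the simplices of K are:

  0-simplices (5): [v_0], [v_1], [v_2], [v_3], [v_4]
  1-simplices (9): [v_0,v_1], [v_0,v_2], [v_0,v_3], [v_0,v_4], [v_1,v_3], [v_1,v_4], [v_2,v_3], [v_2,v_4], [v_3,v_4]
  2-simplices (6): [v_0,v_1,v_3], [v_0,v_1,v_4], [v_0,v_2,v_3], [v_0,v_2,v_4], [v_1,v_3,v_4], [v_2,v_3,v_4]

so the chain groups are C_0 ≅ Z^5, C_1 ≅ Z^9, C_2 ≅ Z^6.

∂_1: C_1 → C_0 sends each edge [p,q] (with p < q) to q − p. For instance
  ∂[v_2,v_3] = [v_3] − [v_2].
The 5×9 boundary matrix has rank 4 and Smith normal form diag(1,1,1,1).

Boundary ∂_2: C_2 → C_1 acts by ∂[p,q,r] = [q,r] − [p,r] + [p,q]. For instance
  ∂[v_0,v_1,v_4] = [v_1,v_4] − [v_0,v_4] + [v_0,v_1],
  ∂[v_0,v_2,v_4] = [v_2,v_4] − [v_0,v_4] + [v_0,v_2].
The 9×6 boundary matrix has rank 5 and Smith normal form diag(1,1,1,1,1).

From H_k ≅ ker(∂_k) / im(∂_{k+1}) we obtain:

  H_0: rank C_0 − rank ∂_1 = 5 − 4 = 1, and the invariant factors of ∂_1 are all 1, so H_0 = Z.
  H_1: rank ker ∂_1 − rank ∂_2 = (9 − 4) − 5 = 0, and the invariant factors of ∂_2 are all 1, so H_1 = 0.
  H_2: rank ker ∂_2 − rank ∂_3 = (6 − 5) − 0 = 1, and there is no ∂_3, so H_2 = Z.

As a check, the Euler characteristic is 5 − 9 + 6 = 2, which agrees with 1 − 0 + 1 = 2.
(K is a triangulation of the 2-sphere S^2.)

Hence the Betti numbers are b_0 = 1, b_1 = 0, b_2 = 1.

b_0 = 1, b_1 = 0, b_2 = 1.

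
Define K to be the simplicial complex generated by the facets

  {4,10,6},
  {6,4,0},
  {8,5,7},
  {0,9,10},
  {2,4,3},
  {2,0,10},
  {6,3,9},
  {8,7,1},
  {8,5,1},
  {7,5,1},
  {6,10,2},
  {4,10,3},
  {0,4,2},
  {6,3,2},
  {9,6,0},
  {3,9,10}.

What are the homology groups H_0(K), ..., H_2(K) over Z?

K has 11 vertices, 24 edges, 16 triangles.
rank ∂_0 = 0, rank ∂_1 = 9 ⇒ b_0 = 11 − 0 − 9 = 2; all invariant factors of ∂_1 are 1 so no torsion. So H_0 = Z^2.
rank ∂_1 = 9, rank ∂_2 = 15 ⇒ b_1 = 24 − 9 − 15 = 0; ∂_2 has invariant factor(s) [2] giving torsion. So H_1 = Z/2.
rank ∂_2 = 15, rank ∂_3 = 0 ⇒ b_2 = 16 − 15 − 0 = 1. So H_2 = Z.

H_0 = Z^2,  H_1 = Z/2,  H_2 = Z.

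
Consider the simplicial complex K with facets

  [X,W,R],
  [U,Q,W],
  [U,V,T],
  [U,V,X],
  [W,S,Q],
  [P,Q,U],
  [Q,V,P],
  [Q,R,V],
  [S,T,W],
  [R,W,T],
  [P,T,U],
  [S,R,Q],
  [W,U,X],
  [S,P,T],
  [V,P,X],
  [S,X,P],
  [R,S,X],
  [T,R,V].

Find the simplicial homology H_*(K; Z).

H_0 ≅ Z,  H_1 ≅ Z × Z/2,  H_2 = 0.

Fix the vertex order P < Q < R < S < T < U < V < W < X and write every simplex with vertices in increasing order. Then dim K = 2 and the simplices of K are:

  0-simplices (9): P, Q, R, S, T, U, V, W, X
  1-simplices (27): PQ, PS, PT, PU, PV, PX, QR, QS, QU, QV, QW, RS, RT, RV, RW, RX, ST, SW, SX, TU, TV, TW, UV, UW, UX, VX, WX
  2-simplices (18): PQU, PQV, PST, PSX, PTU, PVX, QRS, QRV, QSW, QUW, RSX, RTV, RTW, RWX, STW, TUV, UVX, UWX

so the chain groups are C_0 ≅ Z^9, C_1 ≅ Z^27, C_2 ≅ Z^18.

Boundary ∂_1: C_1 → C_0 is given by ∂[p,q] = [q] − [p].
The resulting 9×27 matrix has rank 8, and its Smith normal form has invariant factors (1,1,1,1,1,1,1,1).

The boundary map ∂_2: C_2 → C_1 sends each 2-simplex [p,q,r] to [q,r] − [p,r] + [p,q]. For instance
  ∂PSX = SX − PX + PS,
  ∂QSW = SW − QW + QS.
This gives a 27×18 integer matrix of rank 18; reducing to Smith normal form yields diagonal entries (1,1,1,1,1,1,1,1,1,1,1,1,1,1,1,1,1,2).

Now H_k = ker ∂_k / im ∂_{k+1}, so:

  H_0: rank C_0 − rank ∂_1 = 9 − 8 = 1, and the invariant factors of ∂_1 are all 1, so H_0 ≅ Z.
  H_1: rank ker ∂_1 − rank ∂_2 = (27 − 8) − 18 = 1, and ∂_2 has invariant factor 2 > 1, so H_1 ≅ Z × Z/2.
  H_2: rank ker ∂_2 − rank ∂_3 = (18 − 18) − 0 = 0, and there is no ∂_3, so H_2 ≅ 0.

As a check, the Euler characteristic is 9 − 27 + 18 = 0, which agrees with 1 − 1 + 0 = 0.
(K is a triangulation of the Klein bottle.)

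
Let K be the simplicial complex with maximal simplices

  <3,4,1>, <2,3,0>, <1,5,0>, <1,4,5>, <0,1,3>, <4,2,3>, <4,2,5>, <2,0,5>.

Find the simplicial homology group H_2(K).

H_2 ≅ Z.

Order the vertices as 0 < 1 < 2 < 3 < 4 < 5. Listing each simplex with vertices in this order, K has dimension 2 with simplices:

  0-simplices (6): [0], [1], [2], [3], [4], [5]
  1-simplices (12): [0,1], [0,2], [0,3], [0,5], [1,3], [1,4], [1,5], [2,3], [2,4], [2,5], [3,4], [4,5]
  2-simplices (8): [0,1,3], [0,1,5], [0,2,3], [0,2,5], [1,3,4], [1,4,5], [2,3,4], [2,4,5]

Hence C_0 ≅ Z^6, C_1 ≅ Z^12, C_2 ≅ Z^8.

Boundary ∂_1: C_1 → C_0 is given by ∂[p,q] = [q] − [p].
This gives a 6×12 integer matrix of rank 5; reducing to Smith normal form yields diagonal entries (1,1,1,1,1).

The boundary map ∂_2: C_2 → C_1 sends each 2-simplex [p,q,r] to [q,r] − [p,r] + [p,q]. For instance
  ∂[1,3,4] = [3,4] − [1,4] + [1,3],
  ∂[0,2,5] = [2,5] − [0,5] + [0,2].
The 12×8 boundary matrix has rank 7 and Smith normal form diag(1,1,1,1,1,1,1).

Now H_k = ker ∂_k / im ∂_{k+1}, so:

  H_2: rank ker ∂_2 − rank ∂_3 = (8 − 7) − 0 = 1, and there is no ∂_3, so H_2 = Z.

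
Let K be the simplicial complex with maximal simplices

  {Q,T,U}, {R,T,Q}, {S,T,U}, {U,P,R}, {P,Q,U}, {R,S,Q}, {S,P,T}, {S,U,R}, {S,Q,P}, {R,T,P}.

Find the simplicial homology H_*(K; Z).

Take the total order P < Q < R < S < T < U on the vertex set. Then K (dimension 2) consists of the simplices:

  0-simplices (6): P, Q, R, S, T, U
  1-simplices (15): PQ, PR, PS, PT, PU, QR, QS, QT, QU, RS, RT, RU, ST, SU, TU
  2-simplices (10): PQS, PQU, PRT, PRU, PST, QRS, QRT, QTU, RSU, STU

Hence C_0 ≅ Z^6, C_1 ≅ Z^15, C_2 ≅ Z^10.

Boundary ∂_1: C_1 → C_0 is given by ∂[p,q] = [q] − [p]. For instance
  ∂PT = T − P.
The 6×15 boundary matrix has rank 5 and Smith normal form diag(1,1,1,1,1).

∂_2: C_2 → C_1 acts by ∂[p,q,r] = [q,r] − [p,r] + [p,q]. For instance
  ∂RSU = SU − RU + RS,
  ∂STU = TU − SU + ST.
This gives a 15×10 integer matrix of rank 10; reducing to Smith normal form yields diagonal entries (1,1,1,1,1,1,1,1,1,2).

Reading off H_k = ker ∂_k / im ∂_{k+1}:

  H_0: rank C_0 − rank ∂_1 = 6 − 5 = 1, and the invariant factors of ∂_1 are all 1, so H_0 ≅ Z.
  H_1: rank ker ∂_1 − rank ∂_2 = (15 − 5) − 10 = 0, and ∂_2 has invariant factor 2 > 1, so H_1 ≅ Z_2.
  H_2: rank ker ∂_2 − rank ∂_3 = (10 − 10) − 0 = 0, and there is no ∂_3, so H_2 ≅ 0.

As a check, the Euler characteristic is 6 − 15 + 10 = 1, which agrees with 1 − 0 + 0 = 1.
(K is a triangulation of the real projective plane RP^2.)

H_0 ≅ Z,  H_1 ≅ Z_2,  H_2 = 0.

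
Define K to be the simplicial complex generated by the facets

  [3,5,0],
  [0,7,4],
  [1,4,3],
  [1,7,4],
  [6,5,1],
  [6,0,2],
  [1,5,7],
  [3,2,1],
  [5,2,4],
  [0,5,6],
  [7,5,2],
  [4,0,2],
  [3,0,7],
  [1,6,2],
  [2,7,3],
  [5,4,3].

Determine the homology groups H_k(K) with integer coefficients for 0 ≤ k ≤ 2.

H_0 ≅ Z,  H_1 ≅ Z^2,  H_2 ≅ Z.

We work with the vertex ordering 0 < 1 < 2 < 3 < 4 < 5 < 6 < 7. The simplices of K, each written with vertices in increasing order, are:

  0-simplices (8): [0], [1], [2], [3], [4], [5], [6], [7]
  1-simplices (24): (24 of them)
  2-simplices (16): [0,2,4], [0,2,6], [0,3,5], [0,3,7], [0,4,7], [0,5,6], [1,2,3], [1,2,6], [1,3,4], [1,4,7], [1,5,6], [1,5,7], [2,3,7], [2,4,5], [2,5,7], [3,4,5]

Hence C_0 ≅ Z^8, C_1 ≅ Z^24, C_2 ≅ Z^16.

∂_1: C_1 → C_0 maps an edge to its endpoints' difference, ∂[p,q] = q − p. For instance
  ∂[1,5] = [5] − [1].
As a 8×24 matrix over Z this has rank 7, with invariant factors (1,1,1,1,1,1,1).

Boundary ∂_2: C_2 → C_1 sends each 2-simplex [p,q,r] to [q,r] − [p,r] + [p,q]. For instance
  ∂[1,3,4] = [3,4] − [1,4] + [1,3],
  ∂[0,2,4] = [2,4] − [0,4] + [0,2].
The 24×16 boundary matrix has rank 15 and Smith normal form diag(1,1,1,1,1,1,1,1,1,1,1,1,1,1,1).

Computing H_k = (kernel of ∂_k) / (image of ∂_{k+1}):

  H_0: rank C_0 − rank ∂_1 = 8 − 7 = 1, and the invariant factors of ∂_1 are all 1, so H_0 = Z.
  H_1: rank ker ∂_1 − rank ∂_2 = (24 − 7) − 15 = 2, and the invariant factors of ∂_2 are all 1, so H_1 = Z^2.
  H_2: rank ker ∂_2 − rank ∂_3 = (16 − 15) − 0 = 1, and there is no ∂_3, so H_2 = Z.

As a check, the Euler characteristic is 8 − 24 + 16 = 0, which agrees with 1 − 2 + 1 = 0.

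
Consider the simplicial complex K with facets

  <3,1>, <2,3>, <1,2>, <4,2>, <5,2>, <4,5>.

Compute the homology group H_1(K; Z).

K has 5 vertices, 6 edges.
rank ∂_1 = 4, rank ∂_2 = 0 ⇒ b_1 = 6 − 4 − 0 = 2. So H_1 = Z^2.

H_1 = Z^2.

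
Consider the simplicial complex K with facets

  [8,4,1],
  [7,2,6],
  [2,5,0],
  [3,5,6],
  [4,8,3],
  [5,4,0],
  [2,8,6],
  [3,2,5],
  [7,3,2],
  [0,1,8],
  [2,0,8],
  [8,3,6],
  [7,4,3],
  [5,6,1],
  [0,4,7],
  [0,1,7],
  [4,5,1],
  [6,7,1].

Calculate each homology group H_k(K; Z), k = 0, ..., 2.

H_0 = Z,  H_1 = Z ⊕ Z_2,  H_2 = 0.

Order the vertices as 0 < 1 < 2 < 3 < 4 < 5 < 6 < 7 < 8. Listing each simplex with vertices in this order, K has dimension 2 with simplices:

  0-simplices (9): [0], [1], [2], [3], [4], [5], [6], [7], [8]
  1-simplices (27): (27 of them)
  2-simplices (18): [0,1,7], [0,1,8], [0,2,5], [0,2,8], [0,4,5], [0,4,7], [1,4,5], [1,4,8], [1,5,6], [1,6,7], [2,3,5], [2,3,7], [2,6,7], [2,6,8], [3,4,7], [3,4,8], [3,5,6], [3,6,8]

Hence C_0 ≅ Z^9, C_1 ≅ Z^27, C_2 ≅ Z^18.

∂_1: C_1 → C_0 sends each edge [p,q] (with p < q) to q − p. For instance
  ∂[0,2] = [2] − [0].
The resulting 9×27 matrix has rank 8, and its Smith normal form has invariant factors (1,1,1,1,1,1,1,1).

∂_2: C_2 → C_1 acts by ∂[p,q,r] = [q,r] − [p,r] + [p,q]. For instance
  ∂[0,2,8] = [2,8] − [0,8] + [0,2],
  ∂[0,2,5] = [2,5] − [0,5] + [0,2].
The resulting 27×18 matrix has rank 18, and its Smith normal form has invariant factors (1,1,1,1,1,1,1,1,1,1,1,1,1,1,1,1,1,2).

Reading off H_k = ker ∂_k / im ∂_{k+1}:

  H_0: rank C_0 − rank ∂_1 = 9 − 8 = 1, and the invariant factors of ∂_1 are all 1, so H_0 ≅ Z.
  H_1: rank ker ∂_1 − rank ∂_2 = (27 − 8) − 18 = 1, and ∂_2 has invariant factor 2 > 1, so H_1 ≅ Z ⊕ Z_2.
  H_2: rank ker ∂_2 − rank ∂_3 = (18 − 18) − 0 = 0, and there is no ∂_3, so H_2 ≅ 0.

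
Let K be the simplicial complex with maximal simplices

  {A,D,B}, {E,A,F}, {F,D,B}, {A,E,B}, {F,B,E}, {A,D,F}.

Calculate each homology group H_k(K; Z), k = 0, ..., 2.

K has 5 vertices, 9 edges, 6 triangles.
rank ∂_0 = 0, rank ∂_1 = 4 ⇒ b_0 = 5 − 0 − 4 = 1; all invariant factors of ∂_1 are 1 so no torsion. So H_0 = Z.
rank ∂_1 = 4, rank ∂_2 = 5 ⇒ b_1 = 9 − 4 − 5 = 0; all invariant factors of ∂_2 are 1 so no torsion. So H_1 = 0.
rank ∂_2 = 5, rank ∂_3 = 0 ⇒ b_2 = 6 − 5 − 0 = 1. So H_2 = Z.

H_0 ≅ Z,  H_1 = 0,  H_2 ≅ Z.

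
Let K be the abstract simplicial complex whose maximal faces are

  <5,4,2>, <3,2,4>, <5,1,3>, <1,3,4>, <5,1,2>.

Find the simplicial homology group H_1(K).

We work with the vertex ordering 1 < 2 < 3 < 4 < 5. The simplices of K, each written with vertices in increasing order, are:

  0-simplices (5): [1], [2], [3], [4], [5]
  1-simplices (10): [1,2], [1,3], [1,4], [1,5], [2,3], [2,4], [2,5], [3,4], [3,5], [4,5]
  2-simplices (5): [1,2,5], [1,3,4], [1,3,5], [2,3,4], [2,4,5]

Hence C_0 ≅ Z^5, C_1 ≅ Z^10, C_2 ≅ Z^5.

Boundary ∂_1: C_1 → C_0 maps an edge to its endpoints' difference, ∂[p,q] = q − p.
This gives a 5×10 integer matrix of rank 4; reducing to Smith normal form yields diagonal entries (1,1,1,1).

The boundary map ∂_2: C_2 → C_1 acts by ∂[p,q,r] = [q,r] − [p,r] + [p,q]. For instance
  ∂[1,3,4] = [3,4] − [1,4] + [1,3],
  ∂[1,2,5] = [2,5] − [1,5] + [1,2].
The 10×5 boundary matrix has rank 5 and Smith normal form diag(1,1,1,1,1).

Reading off H_k = ker ∂_k / im ∂_{k+1}:

  H_1: rank ker ∂_1 − rank ∂_2 = (10 − 4) − 5 = 1, and the invariant factors of ∂_2 are all 1, so H_1 ≅ Z.

H_1 = Z.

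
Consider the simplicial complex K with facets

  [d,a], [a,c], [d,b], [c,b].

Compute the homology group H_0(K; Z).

Fix the vertex order a < b < c < d and write every simplex with vertices in increasing order. Then dim K = 1 and the simplices of K are:

  0-simplices (4): a, b, c, d
  1-simplices (4): ac, ad, bc, bd

so the chain groups are C_0 ≅ Z^4, C_1 ≅ Z^4.

∂_1: C_1 → C_0 sends each edge [p,q] (with p < q) to q − p.
The resulting 4×4 matrix has rank 3, and its Smith normal form has invariant factors (1,1,1).

From H_k ≅ ker(∂_k) / im(∂_{k+1}) we obtain:

  H_0: rank C_0 − rank ∂_1 = 4 − 3 = 1, and the invariant factors of ∂_1 are all 1, so H_0 ≅ Z.

(K is a triangulation of the circle S^1.)

H_0 ≅ Z.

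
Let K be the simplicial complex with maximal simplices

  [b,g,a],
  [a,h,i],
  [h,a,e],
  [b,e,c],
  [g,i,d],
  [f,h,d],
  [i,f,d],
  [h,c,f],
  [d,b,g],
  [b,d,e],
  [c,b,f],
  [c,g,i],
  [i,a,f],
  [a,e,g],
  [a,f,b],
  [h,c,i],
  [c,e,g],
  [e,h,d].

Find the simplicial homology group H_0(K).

H_0 = Z.

Take the total order a < b < c < d < e < f < g < h < i on the vertex set. Then K (dimension 2) consists of the simplices:

  0-simplices (9): a, b, c, d, e, f, g, h, i
  1-simplices (27): ab, ae, af, ag, ah, ai, bc, bd, be, bf, bg, ce, cf, cg, ch, ci, de, df, dg, dh, di, eg, eh, fh, fi, gi, hi
  2-simplices (18): abf, abg, aeg, aeh, afi, ahi, bce, bcf, bde, bdg, ceg, cfh, cgi, chi, deh, dfh, dfi, dgi

so the chain groups are C_0 ≅ Z^9, C_1 ≅ Z^27, C_2 ≅ Z^18.

∂_1: C_1 → C_0 is given by ∂[p,q] = [q] − [p]. For instance
  ∂ab = b − a.
As a 9×27 matrix over Z this has rank 8, with invariant factors (1,1,1,1,1,1,1,1).

∂_2: C_2 → C_1 maps a triangle to the signed sum of its edges. For instance
  ∂deh = eh − dh + de,
  ∂bde = de − be + bd.
The resulting 27×18 matrix has rank 18, and its Smith normal form has invariant factors (1,1,1,1,1,1,1,1,1,1,1,1,1,1,1,1,1,2).

Now H_k = ker ∂_k / im ∂_{k+1}, so:

  H_0: rank C_0 − rank ∂_1 = 9 − 8 = 1, and the invariant factors of ∂_1 are all 1, so H_0 = Z.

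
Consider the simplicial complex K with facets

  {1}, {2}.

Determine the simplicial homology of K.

Order the vertices as 1 < 2. Listing each simplex with vertices in this order, K has dimension 0 with simplices:

  0-simplices (2): [1], [2]

Hence C_0 ≅ Z^2.

Reading off H_k = ker ∂_k / im ∂_{k+1}:

  H_0: rank C_0 − rank ∂_1 = 2 − 0 = 2, and there is no ∂_1, so H_0 ≅ Z^2.

(K is a triangulation of a set of 2 points.)

H_0 = Z^2.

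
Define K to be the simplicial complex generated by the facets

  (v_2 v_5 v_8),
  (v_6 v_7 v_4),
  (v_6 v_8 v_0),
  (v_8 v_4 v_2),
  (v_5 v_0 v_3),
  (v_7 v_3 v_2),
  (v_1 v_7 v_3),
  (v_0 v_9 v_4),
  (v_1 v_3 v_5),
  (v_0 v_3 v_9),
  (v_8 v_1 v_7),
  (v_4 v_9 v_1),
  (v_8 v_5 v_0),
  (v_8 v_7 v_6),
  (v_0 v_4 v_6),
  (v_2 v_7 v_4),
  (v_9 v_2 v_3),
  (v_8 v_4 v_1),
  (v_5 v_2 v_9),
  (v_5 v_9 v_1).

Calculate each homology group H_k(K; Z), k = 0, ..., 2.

Fix the vertex order v_0 < v_1 < v_2 < v_3 < v_4 < v_5 < v_6 < v_7 < v_8 < v_9 and write every simplex with vertices in increasing order. Then dim K = 2 and the simplices of K are:

  0-simplices (10): [v_0], [v_1], [v_2], [v_3], [v_4], [v_5], [v_6], [v_7], [v_8], [v_9]
  1-simplices (30): (30 of them)
  2-simplices (20): (20 of them)

so the chain groups are C_0 ≅ Z^10, C_1 ≅ Z^30, C_2 ≅ Z^20.

Boundary ∂_1: C_1 → C_0 is given by ∂[p,q] = [q] − [p]. For instance
  ∂[v_2,v_3] = [v_3] − [v_2].
This gives a 10×30 integer matrix of rank 9; reducing to Smith normal form yields diagonal entries (1,1,1,1,1,1,1,1,1).

Boundary ∂_2: C_2 → C_1 maps a triangle to the signed sum of its edges. For instance
  ∂[v_1,v_3,v_7] = [v_3,v_7] − [v_1,v_7] + [v_1,v_3],
  ∂[v_2,v_5,v_9] = [v_5,v_9] − [v_2,v_9] + [v_2,v_5].
The 30×20 boundary matrix has rank 20 and Smith normal form diag(1,1,1,1,1,1,1,1,1,1,1,1,1,1,1,1,1,1,1,2).

Reading off H_k = ker ∂_k / im ∂_{k+1}:

  H_0: rank C_0 − rank ∂_1 = 10 − 9 = 1, and the invariant factors of ∂_1 are all 1, so H_0 ≅ Z.
  H_1: rank ker ∂_1 − rank ∂_2 = (30 − 9) − 20 = 1, and ∂_2 has invariant factor 2 > 1, so H_1 ≅ Z ⊕ Z/2.
  H_2: rank ker ∂_2 − rank ∂_3 = (20 − 20) − 0 = 0, and there is no ∂_3, so H_2 ≅ 0.

As a check, the Euler characteristic is 10 − 30 + 20 = 0, which agrees with 1 − 1 + 0 = 0.

H_0 ≅ Z,  H_1 ≅ Z ⊕ Z/2,  H_2 = 0.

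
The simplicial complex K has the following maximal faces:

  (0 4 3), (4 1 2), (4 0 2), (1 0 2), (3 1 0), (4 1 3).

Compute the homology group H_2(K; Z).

Order the vertices as 0 < 1 < 2 < 3 < 4. Listing each simplex with vertices in this order, K has dimension 2 with simplices:

  0-simplices (5): [0], [1], [2], [3], [4]
  1-simplices (9): [0,1], [0,2], [0,3], [0,4], [1,2], [1,3], [1,4], [2,4], [3,4]
  2-simplices (6): [0,1,2], [0,1,3], [0,2,4], [0,3,4], [1,2,4], [1,3,4]

giving chain groups C_0 ≅ Z^5, C_1 ≅ Z^9, C_2 ≅ Z^6.

∂_1: C_1 → C_0 maps an edge to its endpoints' difference, ∂[p,q] = q − p. For instance
  ∂[0,2] = [2] − [0].
The resulting 5×9 matrix has rank 4, and its Smith normal form has invariant factors (1,1,1,1).

The boundary map ∂_2: C_2 → C_1 acts by ∂[p,q,r] = [q,r] − [p,r] + [p,q]. For instance
  ∂[0,1,3] = [1,3] − [0,3] + [0,1],
  ∂[0,2,4] = [2,4] − [0,4] + [0,2].
As a 9×6 matrix over Z this has rank 5, with invariant factors (1,1,1,1,1).

Computing H_k = (kernel of ∂_k) / (image of ∂_{k+1}):

  H_2: rank ker ∂_2 − rank ∂_3 = (6 − 5) − 0 = 1, and there is no ∂_3, so H_2 = Z.

H_2 = Z.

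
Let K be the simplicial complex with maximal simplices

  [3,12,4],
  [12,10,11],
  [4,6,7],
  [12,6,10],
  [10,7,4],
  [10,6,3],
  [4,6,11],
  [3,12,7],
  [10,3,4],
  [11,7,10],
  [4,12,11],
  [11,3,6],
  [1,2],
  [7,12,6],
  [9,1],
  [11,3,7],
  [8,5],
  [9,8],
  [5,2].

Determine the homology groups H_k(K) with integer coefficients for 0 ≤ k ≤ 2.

We work with the vertex ordering 1 < 2 < 3 < 4 < 5 < 6 < 7 < 8 < 9 < 10 < 11 < 12. The simplices of K, each written with vertices in increasing order, are:

  0-simplices (12): [1], [2], [3], [4], [5], [6], [7], [8], [9], [10], [11], [12]
  1-simplices (26): (26 of them)
  2-simplices (14): [3,4,10], [3,4,12], [3,6,10], [3,6,11], [3,7,11], [3,7,12], [4,6,7], [4,6,11], [4,7,10], [4,11,12], [6,7,12], [6,10,12], [7,10,11], [10,11,12]

Hence C_0 ≅ Z^12, C_1 ≅ Z^26, C_2 ≅ Z^14.

∂_1: C_1 → C_0 is given by ∂[p,q] = [q] − [p].
This gives a 12×26 integer matrix of rank 10; reducing to Smith normal form yields diagonal entries (1,1,1,1,1,1,1,1,1,1).

∂_2: C_2 → C_1 maps a triangle to the signed sum of its edges. For instance
  ∂[10,11,12] = [11,12] − [10,12] + [10,11],
  ∂[6,10,12] = [10,12] − [6,12] + [6,10].
The resulting 26×14 matrix has rank 13, and its Smith normal form has invariant factors (1,1,1,1,1,1,1,1,1,1,1,1,1).

From H_k ≅ ker(∂_k) / im(∂_{k+1}) we obtain:

  H_0: rank C_0 − rank ∂_1 = 12 − 10 = 2, and the invariant factors of ∂_1 are all 1, so H_0 = Z^2.
  H_1: rank ker ∂_1 − rank ∂_2 = (26 − 10) − 13 = 3, and the invariant factors of ∂_2 are all 1, so H_1 = Z^3.
  H_2: rank ker ∂_2 − rank ∂_3 = (14 − 13) − 0 = 1, and there is no ∂_3, so H_2 = Z.

As a check, the Euler characteristic is 12 − 26 + 14 = 0, which agrees with 2 − 3 + 1 = 0.
(K is a triangulation of the disjoint union of the circle S^1 and the torus T^2.)

H_0 ≅ Z^2,  H_1 ≅ Z^3,  H_2 ≅ Z.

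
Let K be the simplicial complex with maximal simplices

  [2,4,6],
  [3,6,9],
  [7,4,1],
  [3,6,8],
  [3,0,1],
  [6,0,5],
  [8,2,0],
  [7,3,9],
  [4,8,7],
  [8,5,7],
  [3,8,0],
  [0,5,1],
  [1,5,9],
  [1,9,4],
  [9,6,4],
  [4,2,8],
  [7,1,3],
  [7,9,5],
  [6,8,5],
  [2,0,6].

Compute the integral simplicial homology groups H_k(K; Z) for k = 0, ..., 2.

H_0 ≅ Z,  H_1 ≅ Z ⊕ Z/2Z,  H_2 = 0.

K has 10 vertices, 30 edges, 20 triangles.
rank ∂_0 = 0, rank ∂_1 = 9 ⇒ b_0 = 10 − 0 − 9 = 1; all invariant factors of ∂_1 are 1 so no torsion. So H_0 ≅ Z.
rank ∂_1 = 9, rank ∂_2 = 20 ⇒ b_1 = 30 − 9 − 20 = 1; ∂_2 has invariant factor(s) [2] giving torsion. So H_1 ≅ Z ⊕ Z/2Z.
rank ∂_2 = 20, rank ∂_3 = 0 ⇒ b_2 = 20 − 20 − 0 = 0. So H_2 ≅ 0.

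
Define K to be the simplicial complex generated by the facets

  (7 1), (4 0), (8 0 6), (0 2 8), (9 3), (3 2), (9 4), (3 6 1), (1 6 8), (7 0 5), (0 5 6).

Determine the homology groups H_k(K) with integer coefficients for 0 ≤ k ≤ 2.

H_0 ≅ Z,  H_1 ≅ Z^3,  H_2 = 0.

K has 10 vertices, 18 edges, 6 triangles.
rank ∂_0 = 0, rank ∂_1 = 9 ⇒ b_0 = 10 − 0 − 9 = 1; all invariant factors of ∂_1 are 1 so no torsion. So H_0 ≅ Z.
rank ∂_1 = 9, rank ∂_2 = 6 ⇒ b_1 = 18 − 9 − 6 = 3; all invariant factors of ∂_2 are 1 so no torsion. So H_1 ≅ Z^3.
rank ∂_2 = 6, rank ∂_3 = 0 ⇒ b_2 = 6 − 6 − 0 = 0. So H_2 ≅ 0.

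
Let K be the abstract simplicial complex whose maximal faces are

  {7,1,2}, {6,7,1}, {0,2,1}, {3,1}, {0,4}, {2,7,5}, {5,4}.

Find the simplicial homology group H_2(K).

K has 8 vertices, 12 edges, 4 triangles.
rank ∂_2 = 4, rank ∂_3 = 0 ⇒ b_2 = 4 − 4 − 0 = 0. So H_2 = 0.

H_2 = 0.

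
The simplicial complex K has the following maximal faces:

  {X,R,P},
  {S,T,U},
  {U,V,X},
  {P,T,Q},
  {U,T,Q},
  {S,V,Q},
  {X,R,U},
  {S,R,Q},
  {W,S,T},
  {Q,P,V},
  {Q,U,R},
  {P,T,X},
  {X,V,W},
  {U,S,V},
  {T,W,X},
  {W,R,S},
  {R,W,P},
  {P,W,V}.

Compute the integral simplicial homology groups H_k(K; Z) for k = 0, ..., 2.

Order the vertices as P < Q < R < S < T < U < V < W < X. Listing each simplex with vertices in this order, K has dimension 2 with simplices:

  0-simplices (9): P, Q, R, S, T, U, V, W, X
  1-simplices (27): PQ, PR, PT, PV, PW, PX, QR, QS, QT, QU, QV, RS, RU, RW, RX, ST, SU, SV, SW, TU, TW, TX, UV, UX, VW, VX, WX
  2-simplices (18): PQT, PQV, PRW, PRX, PTX, PVW, QRS, QRU, QSV, QTU, RSW, RUX, STU, STW, SUV, TWX, UVX, VWX

so the chain groups are C_0 ≅ Z^9, C_1 ≅ Z^27, C_2 ≅ Z^18.

∂_1: C_1 → C_0 maps an edge to its endpoints' difference, ∂[p,q] = q − p. For instance
  ∂RU = U − R.
The resulting 9×27 matrix has rank 8, and its Smith normal form has invariant factors (1,1,1,1,1,1,1,1).

∂_2: C_2 → C_1 sends each 2-simplex [p,q,r] to [q,r] − [p,r] + [p,q]. For instance
  ∂VWX = WX − VX + VW,
  ∂QRS = RS − QS + QR.
The resulting 27×18 matrix has rank 18, and its Smith normal form has invariant factors (1,1,1,1,1,1,1,1,1,1,1,1,1,1,1,1,1,2).

From H_k ≅ ker(∂_k) / im(∂_{k+1}) we obtain:

  H_0: rank C_0 − rank ∂_1 = 9 − 8 = 1, and the invariant factors of ∂_1 are all 1, so H_0 ≅ Z.
  H_1: rank ker ∂_1 − rank ∂_2 = (27 − 8) − 18 = 1, and ∂_2 has invariant factor 2 > 1, so H_1 ≅ Z ⊕ Z/2Z.
  H_2: rank ker ∂_2 − rank ∂_3 = (18 − 18) − 0 = 0, and there is no ∂_3, so H_2 ≅ 0.

As a check, the Euler characteristic is 9 − 27 + 18 = 0, which agrees with 1 − 1 + 0 = 0.

H_0 = Z,  H_1 = Z ⊕ Z/2Z,  H_2 = 0.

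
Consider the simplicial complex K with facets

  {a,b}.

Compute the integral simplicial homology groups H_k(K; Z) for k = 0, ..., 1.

H_0 ≅ Z,  H_1 = 0.

We work with the vertex ordering a < b. The simplices of K, each written with vertices in increasing order, are:

  0-simplices (2): a, b
  1-simplices (1): ab

Hence C_0 ≅ Z^2, C_1 ≅ Z^1.

The boundary map ∂_1: C_1 → C_0 maps an edge to its endpoints' difference, ∂[p,q] = q − p.
As a 2×1 matrix over Z this has rank 1, with invariant factors (1).

From H_k ≅ ker(∂_k) / im(∂_{k+1}) we obtain:

  H_0: rank C_0 − rank ∂_1 = 2 − 1 = 1, and the invariant factors of ∂_1 are all 1, so H_0 ≅ Z.
  H_1: rank ker ∂_1 − rank ∂_2 = (1 − 1) − 0 = 0, and there is no ∂_2, so H_1 ≅ 0.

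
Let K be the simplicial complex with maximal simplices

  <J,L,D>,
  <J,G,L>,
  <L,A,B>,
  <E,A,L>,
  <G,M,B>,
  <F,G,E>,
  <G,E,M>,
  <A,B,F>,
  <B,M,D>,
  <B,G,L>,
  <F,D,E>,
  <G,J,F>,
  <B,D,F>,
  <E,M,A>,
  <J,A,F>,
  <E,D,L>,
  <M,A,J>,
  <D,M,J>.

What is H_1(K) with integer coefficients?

Order the vertices as A < B < D < E < F < G < J < L < M. Listing each simplex with vertices in this order, K has dimension 2 with simplices:

  0-simplices (9): A, B, D, E, F, G, J, L, M
  1-simplices (27): AB, AE, AF, AJ, AL, AM, BD, BF, BG, BL, BM, DE, DF, DJ, DL, DM, EF, EG, EL, EM, FG, FJ, GJ, GL, GM, JL, JM
  2-simplices (18): ABF, ABL, AEL, AEM, AFJ, AJM, BDF, BDM, BGL, BGM, DEF, DEL, DJL, DJM, EFG, EGM, FGJ, GJL

so the chain groups are C_0 ≅ Z^9, C_1 ≅ Z^27, C_2 ≅ Z^18.

The boundary map ∂_1: C_1 → C_0 is given by ∂[p,q] = [q] − [p]. For instance
  ∂GM = M − G.
The resulting 9×27 matrix has rank 8, and its Smith normal form has invariant factors (1,1,1,1,1,1,1,1).

Boundary ∂_2: C_2 → C_1 maps a triangle to the signed sum of its edges. For instance
  ∂GJL = JL − GL + GJ,
  ∂EGM = GM − EM + EG.
As a 27×18 matrix over Z this has rank 17, with invariant factors (1,1,1,1,1,1,1,1,1,1,1,1,1,1,1,1,1).

Now H_k = ker ∂_k / im ∂_{k+1}, so:

  H_1: rank ker ∂_1 − rank ∂_2 = (27 − 8) − 17 = 2, and the invariant factors of ∂_2 are all 1, so H_1 ≅ Z^2.

H_1 = Z^2.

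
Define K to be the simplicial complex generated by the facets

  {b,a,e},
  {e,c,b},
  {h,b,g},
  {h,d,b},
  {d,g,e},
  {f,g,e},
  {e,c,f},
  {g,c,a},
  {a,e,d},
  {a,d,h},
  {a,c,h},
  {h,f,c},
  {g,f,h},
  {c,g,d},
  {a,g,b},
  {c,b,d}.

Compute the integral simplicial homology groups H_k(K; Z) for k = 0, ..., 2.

Fix the vertex order a < b < c < d < e < f < g < h and write every simplex with vertices in increasing order. Then dim K = 2 and the simplices of K are:

  0-simplices (8): a, b, c, d, e, f, g, h
  1-simplices (24): ab, ac, ad, ae, ag, ah, bc, bd, be, bg, bh, cd, ce, cf, cg, ch, de, dg, dh, ef, eg, fg, fh, gh
  2-simplices (16): abe, abg, acg, ach, ade, adh, bcd, bce, bdh, bgh, cdg, cef, cfh, deg, efg, fgh

giving chain groups C_0 ≅ Z^8, C_1 ≅ Z^24, C_2 ≅ Z^16.

∂_1: C_1 → C_0 maps an edge to its endpoints' difference, ∂[p,q] = q − p. For instance
  ∂cd = d − c.
The 8×24 boundary matrix has rank 7 and Smith normal form diag(1,1,1,1,1,1,1).

The boundary map ∂_2: C_2 → C_1 maps a triangle to the signed sum of its edges. For instance
  ∂cdg = dg − cg + cd,
  ∂abe = be − ae + ab.
The 24×16 boundary matrix has rank 15 and Smith normal form diag(1,1,1,1,1,1,1,1,1,1,1,1,1,1,1).

Reading off H_k = ker ∂_k / im ∂_{k+1}:

  H_0: rank C_0 − rank ∂_1 = 8 − 7 = 1, and the invariant factors of ∂_1 are all 1, so H_0 = Z.
  H_1: rank ker ∂_1 − rank ∂_2 = (24 − 7) − 15 = 2, and the invariant factors of ∂_2 are all 1, so H_1 = Z^2.
  H_2: rank ker ∂_2 − rank ∂_3 = (16 − 15) − 0 = 1, and there is no ∂_3, so H_2 = Z.

(K is a triangulation of the torus T^2.)

H_0 ≅ Z,  H_1 ≅ Z^2,  H_2 ≅ Z.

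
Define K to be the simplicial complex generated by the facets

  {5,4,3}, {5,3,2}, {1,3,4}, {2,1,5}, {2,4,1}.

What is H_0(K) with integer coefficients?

Fix the vertex order 1 < 2 < 3 < 4 < 5 and write every simplex with vertices in increasing order. Then dim K = 2 and the simplices of K are:

  0-simplices (5): [1], [2], [3], [4], [5]
  1-simplices (10): [1,2], [1,3], [1,4], [1,5], [2,3], [2,4], [2,5], [3,4], [3,5], [4,5]
  2-simplices (5): [1,2,4], [1,2,5], [1,3,4], [2,3,5], [3,4,5]

so the chain groups are C_0 ≅ Z^5, C_1 ≅ Z^10, C_2 ≅ Z^5.

Boundary ∂_1: C_1 → C_0 maps an edge to its endpoints' difference, ∂[p,q] = q − p.
This gives a 5×10 integer matrix of rank 4; reducing to Smith normal form yields diagonal entries (1,1,1,1).

The boundary map ∂_2: C_2 → C_1 acts by ∂[p,q,r] = [q,r] − [p,r] + [p,q]. For instance
  ∂[2,3,5] = [3,5] − [2,5] + [2,3],
  ∂[1,2,4] = [2,4] − [1,4] + [1,2].
The 10×5 boundary matrix has rank 5 and Smith normal form diag(1,1,1,1,1).

Now H_k = ker ∂_k / im ∂_{k+1}, so:

  H_0: rank C_0 − rank ∂_1 = 5 − 4 = 1, and the invariant factors of ∂_1 are all 1, so H_0 = Z.

H_0 ≅ Z.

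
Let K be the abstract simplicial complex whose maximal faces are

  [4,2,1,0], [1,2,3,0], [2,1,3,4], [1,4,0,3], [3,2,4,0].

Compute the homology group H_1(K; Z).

K has 5 vertices, 10 edges, 10 triangles, 5 3-simplices.
rank ∂_1 = 4, rank ∂_2 = 6 ⇒ b_1 = 10 − 4 − 6 = 0; all invariant factors of ∂_2 are 1 so no torsion. So H_1 = 0.

H_1 = 0.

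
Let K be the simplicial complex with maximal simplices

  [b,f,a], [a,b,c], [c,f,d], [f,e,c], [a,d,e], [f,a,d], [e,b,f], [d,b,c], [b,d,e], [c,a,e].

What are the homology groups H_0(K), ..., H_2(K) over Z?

H_0 = Z,  H_1 = Z/2,  H_2 = 0.

K has 6 vertices, 15 edges, 10 triangles.
rank ∂_0 = 0, rank ∂_1 = 5 ⇒ b_0 = 6 − 0 − 5 = 1; all invariant factors of ∂_1 are 1 so no torsion. So H_0 = Z.
rank ∂_1 = 5, rank ∂_2 = 10 ⇒ b_1 = 15 − 5 − 10 = 0; ∂_2 has invariant factor(s) [2] giving torsion. So H_1 = Z/2.
rank ∂_2 = 10, rank ∂_3 = 0 ⇒ b_2 = 10 − 10 − 0 = 0. So H_2 = 0.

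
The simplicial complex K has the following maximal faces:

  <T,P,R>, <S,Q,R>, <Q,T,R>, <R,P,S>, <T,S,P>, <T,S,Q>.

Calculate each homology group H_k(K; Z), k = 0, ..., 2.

K has 5 vertices, 9 edges, 6 triangles.
rank ∂_0 = 0, rank ∂_1 = 4 ⇒ b_0 = 5 − 0 − 4 = 1; all invariant factors of ∂_1 are 1 so no torsion. So H_0 = Z.
rank ∂_1 = 4, rank ∂_2 = 5 ⇒ b_1 = 9 − 4 − 5 = 0; all invariant factors of ∂_2 are 1 so no torsion. So H_1 = 0.
rank ∂_2 = 5, rank ∂_3 = 0 ⇒ b_2 = 6 − 5 − 0 = 1. So H_2 = Z.

H_0 = Z,  H_1 = 0,  H_2 = Z.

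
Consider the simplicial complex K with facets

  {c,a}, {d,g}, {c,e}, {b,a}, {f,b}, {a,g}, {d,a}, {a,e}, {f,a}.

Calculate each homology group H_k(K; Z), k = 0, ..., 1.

Fix the vertex order a < b < c < d < e < f < g and write every simplex with vertices in increasing order. Then dim K = 1 and the simplices of K are:

  0-simplices (7): a, b, c, d, e, f, g
  1-simplices (9): ab, ac, ad, ae, af, ag, bf, ce, dg

so the chain groups are C_0 ≅ Z^7, C_1 ≅ Z^9.

∂_1: C_1 → C_0 sends each edge [p,q] (with p < q) to q − p. For instance
  ∂bf = f − b.
This gives a 7×9 integer matrix of rank 6; reducing to Smith normal form yields diagonal entries (1,1,1,1,1,1).

Reading off H_k = ker ∂_k / im ∂_{k+1}:

  H_0: rank C_0 − rank ∂_1 = 7 − 6 = 1, and the invariant factors of ∂_1 are all 1, so H_0 = Z.
  H_1: rank ker ∂_1 − rank ∂_2 = (9 − 6) − 0 = 3, and there is no ∂_2, so H_1 = Z^3.

H_0 = Z,  H_1 = Z^3.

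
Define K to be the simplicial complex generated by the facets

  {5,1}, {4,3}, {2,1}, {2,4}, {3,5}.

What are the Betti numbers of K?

Order the vertices as 1 < 2 < 3 < 4 < 5. Listing each simplex with vertices in this order, K has dimension 1 with simplices:

  0-simplices (5): [1], [2], [3], [4], [5]
  1-simplices (5): [1,2], [1,5], [2,4], [3,4], [3,5]

Hence C_0 ≅ Z^5, C_1 ≅ Z^5.

Boundary ∂_1: C_1 → C_0 sends each edge [p,q] (with p < q) to q − p. For instance
  ∂[3,5] = [5] − [3].
The resulting 5×5 matrix has rank 4, and its Smith normal form has invariant factors (1,1,1,1).

Reading off H_k = ker ∂_k / im ∂_{k+1}:

  H_0: rank C_0 − rank ∂_1 = 5 − 4 = 1, and the invariant factors of ∂_1 are all 1, so H_0 = Z.
  H_1: rank ker ∂_1 − rank ∂_2 = (5 − 4) − 0 = 1, and there is no ∂_2, so H_1 = Z.

As a check, the Euler characteristic is 5 − 5 = 0, which agrees with 1 − 1 = 0.

Hence the Betti numbers are b_0 = 1, b_1 = 1.

b_0 = 1, b_1 = 1.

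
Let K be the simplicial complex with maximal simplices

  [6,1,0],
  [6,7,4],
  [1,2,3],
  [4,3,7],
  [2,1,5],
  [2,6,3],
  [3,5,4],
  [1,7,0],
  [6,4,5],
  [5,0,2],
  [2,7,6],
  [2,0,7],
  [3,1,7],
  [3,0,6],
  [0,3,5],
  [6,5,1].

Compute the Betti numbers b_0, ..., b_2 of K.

Fix the vertex order 0 < 1 < 2 < 3 < 4 < 5 < 6 < 7 and write every simplex with vertices in increasing order. Then dim K = 2 and the simplices of K are:

  0-simplices (8): [0], [1], [2], [3], [4], [5], [6], [7]
  1-simplices (24): (24 of them)
  2-simplices (16): [0,1,6], [0,1,7], [0,2,5], [0,2,7], [0,3,5], [0,3,6], [1,2,3], [1,2,5], [1,3,7], [1,5,6], [2,3,6], [2,6,7], [3,4,5], [3,4,7], [4,5,6], [4,6,7]

so the chain groups are C_0 ≅ Z^8, C_1 ≅ Z^24, C_2 ≅ Z^16.

The boundary map ∂_1: C_1 → C_0 is given by ∂[p,q] = [q] − [p]. For instance
  ∂[3,4] = [4] − [3].
As a 8×24 matrix over Z this has rank 7, with invariant factors (1,1,1,1,1,1,1).

Boundary ∂_2: C_2 → C_1 acts by ∂[p,q,r] = [q,r] − [p,r] + [p,q]. For instance
  ∂[3,4,5] = [4,5] − [3,5] + [3,4],
  ∂[0,2,5] = [2,5] − [0,5] + [0,2].
As a 24×16 matrix over Z this has rank 15, with invariant factors (1,1,1,1,1,1,1,1,1,1,1,1,1,1,1).

Computing H_k = (kernel of ∂_k) / (image of ∂_{k+1}):

  H_0: rank C_0 − rank ∂_1 = 8 − 7 = 1, and the invariant factors of ∂_1 are all 1, so H_0 ≅ Z.
  H_1: rank ker ∂_1 − rank ∂_2 = (24 − 7) − 15 = 2, and the invariant factors of ∂_2 are all 1, so H_1 ≅ Z^2.
  H_2: rank ker ∂_2 − rank ∂_3 = (16 − 15) − 0 = 1, and there is no ∂_3, so H_2 ≅ Z.

(K is a triangulation of the torus T^2.)

Hence the Betti numbers are b_0 = 1, b_1 = 2, b_2 = 1.

b_0 = 1, b_1 = 2, b_2 = 1.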